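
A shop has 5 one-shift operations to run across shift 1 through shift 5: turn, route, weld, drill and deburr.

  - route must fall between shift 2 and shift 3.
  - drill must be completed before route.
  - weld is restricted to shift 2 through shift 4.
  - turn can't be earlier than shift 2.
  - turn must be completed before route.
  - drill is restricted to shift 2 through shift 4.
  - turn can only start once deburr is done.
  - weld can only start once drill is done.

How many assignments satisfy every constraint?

Enumerating: weld -> shift 3, route -> shift 3, deburr -> shift 1, turn -> shift 2, drill -> shift 2 | weld in shift 4; turn in shift 2; drill in shift 2; deburr in shift 1; route in shift 3.

2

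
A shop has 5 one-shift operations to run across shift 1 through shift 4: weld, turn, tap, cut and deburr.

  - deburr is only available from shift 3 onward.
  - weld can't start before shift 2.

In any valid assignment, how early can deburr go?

shift 3

Deburr is available from shift 3.
deburr at shift 3 is achievable: cut=shift 1, turn=shift 1, deburr=shift 3, weld=shift 2, tap=shift 1.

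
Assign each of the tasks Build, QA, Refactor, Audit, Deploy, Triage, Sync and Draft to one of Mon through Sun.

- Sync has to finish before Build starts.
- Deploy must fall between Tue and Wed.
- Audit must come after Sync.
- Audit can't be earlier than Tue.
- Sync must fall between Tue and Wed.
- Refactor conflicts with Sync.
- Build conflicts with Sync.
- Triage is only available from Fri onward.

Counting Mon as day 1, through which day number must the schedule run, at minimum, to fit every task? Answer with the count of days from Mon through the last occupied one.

5

The precedence chain requires at least 2 distinct days.
Triage can't be placed before Fri — that is day 5 counting from Mon — so the schedule must run through at least 5 days.
5 works (last occupied day: Fri): for example Build=Wed, Audit=Wed, Sync=Tue, Refactor=Mon, Draft=Mon, QA=Mon, Triage=Fri, Deploy=Tue.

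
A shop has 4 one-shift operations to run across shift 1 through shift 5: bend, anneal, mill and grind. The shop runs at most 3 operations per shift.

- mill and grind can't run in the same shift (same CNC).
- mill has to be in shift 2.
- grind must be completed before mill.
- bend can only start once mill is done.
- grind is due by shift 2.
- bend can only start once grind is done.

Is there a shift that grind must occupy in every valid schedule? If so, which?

grind's window is shift 1–shift 2.
mill is fixed at shift 2, and grind can't share a shift with mill.
So grind must be shift 1.

shift 1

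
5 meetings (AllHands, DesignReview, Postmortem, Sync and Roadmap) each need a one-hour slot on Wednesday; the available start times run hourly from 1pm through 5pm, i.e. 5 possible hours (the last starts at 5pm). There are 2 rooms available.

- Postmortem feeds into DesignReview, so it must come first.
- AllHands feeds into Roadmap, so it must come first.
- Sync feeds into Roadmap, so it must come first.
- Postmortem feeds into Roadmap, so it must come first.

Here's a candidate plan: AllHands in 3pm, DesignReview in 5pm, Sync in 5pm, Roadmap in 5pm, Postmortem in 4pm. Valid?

Invalid. There are 2 rooms available.

There are 2 rooms available — violated.
AllHands feeds into Roadmap, so it must come first — holds.
Postmortem feeds into DesignReview, so it must come first — holds.
Postmortem feeds into Roadmap, so it must come first — holds.
Sync feeds into Roadmap, so it must come first — violated.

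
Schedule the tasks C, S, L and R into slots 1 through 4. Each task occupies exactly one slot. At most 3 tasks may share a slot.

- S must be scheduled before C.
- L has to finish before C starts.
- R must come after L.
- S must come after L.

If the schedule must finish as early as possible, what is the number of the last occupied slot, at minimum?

The precedence chain requires at least 3 distinct slots.
With at most 3 per slot and 4 tasks, at least 2 slots are needed.
3 works (last occupied slot: 3): for example C in 3; S in 2; R in 2; L in 1.

slot 3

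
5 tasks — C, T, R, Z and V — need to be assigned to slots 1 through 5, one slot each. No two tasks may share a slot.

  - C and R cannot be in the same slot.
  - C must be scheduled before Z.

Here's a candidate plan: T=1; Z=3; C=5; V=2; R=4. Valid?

No two tasks may share a slot — holds.
C must be scheduled before Z — violated.
C and R cannot be in the same slot — holds.

No. C must be scheduled before Z is not satisfied.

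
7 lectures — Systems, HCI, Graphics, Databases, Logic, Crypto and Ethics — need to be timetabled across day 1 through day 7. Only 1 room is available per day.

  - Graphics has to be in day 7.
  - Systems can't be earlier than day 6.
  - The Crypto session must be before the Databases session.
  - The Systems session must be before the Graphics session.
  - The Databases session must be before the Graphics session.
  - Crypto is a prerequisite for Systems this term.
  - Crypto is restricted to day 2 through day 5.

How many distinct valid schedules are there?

Splitting on HCI: it can be day 1 (12), day 2 (6), day 3 (6), day 4 (6), day 5 (6). Listing each branch's schedules as (Systems, Graphics, Databases, Logic, Crypto, Ethics) by day number:
HCI=day 1: (6,7,3,4,2,5) (6,7,3,5,2,4) (6,7,4,2,3,5) (6,7,4,3,2,5) (6,7,4,5,2,3) (6,7,4,5,3,2) (6,7,5,2,3,4) (6,7,5,2,4,3) (6,7,5,3,2,4) (6,7,5,3,4,2) (6,7,5,4,2,3) (6,7,5,4,3,2) — 12.
HCI=day 2: (6,7,4,1,3,5) (6,7,4,5,3,1) (6,7,5,1,3,4) (6,7,5,1,4,3) (6,7,5,3,4,1) (6,7,5,4,3,1) — 6.
HCI=day 3: (6,7,4,1,2,5) (6,7,4,5,2,1) (6,7,5,1,2,4) (6,7,5,1,4,2) (6,7,5,2,4,1) (6,7,5,4,2,1) — 6.
HCI=day 4: (6,7,3,1,2,5) (6,7,3,5,2,1) (6,7,5,1,2,3) (6,7,5,1,3,2) (6,7,5,2,3,1) (6,7,5,3,2,1) — 6.
HCI=day 5: (6,7,3,1,2,4) (6,7,3,4,2,1) (6,7,4,1,2,3) (6,7,4,1,3,2) (6,7,4,2,3,1) (6,7,4,3,2,1) — 6.
Summing: 12 + 6 + 6 + 6 + 6 = 36.

36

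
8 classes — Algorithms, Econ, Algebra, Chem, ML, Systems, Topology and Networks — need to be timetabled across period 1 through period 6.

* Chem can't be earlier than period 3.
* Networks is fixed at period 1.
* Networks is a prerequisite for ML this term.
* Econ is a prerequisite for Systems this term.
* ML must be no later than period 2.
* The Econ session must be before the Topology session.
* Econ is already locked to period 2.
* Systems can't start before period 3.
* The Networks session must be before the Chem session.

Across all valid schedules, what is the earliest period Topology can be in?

period 3

Precedence pushes Topology to at least period 3.
Topology at period 3 is achievable: Algorithms in period 1, Networks in period 1, Algebra in period 1, Systems in period 3, Topology in period 3, Chem in period 3, ML in period 2, Econ in period 2.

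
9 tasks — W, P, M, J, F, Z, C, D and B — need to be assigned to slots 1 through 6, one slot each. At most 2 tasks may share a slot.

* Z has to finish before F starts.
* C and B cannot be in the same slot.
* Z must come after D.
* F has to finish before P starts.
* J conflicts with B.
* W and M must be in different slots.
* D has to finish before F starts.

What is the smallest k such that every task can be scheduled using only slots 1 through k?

The precedence chain requires at least 4 distinct slots.
With at most 2 per slot and 9 tasks, at least 5 slots are needed.
5 works (last occupied slot: 5): for example P in 4; B in 5; W in 1; Z in 2; M in 2; C in 4; J in 3; F in 3; D in 1.

5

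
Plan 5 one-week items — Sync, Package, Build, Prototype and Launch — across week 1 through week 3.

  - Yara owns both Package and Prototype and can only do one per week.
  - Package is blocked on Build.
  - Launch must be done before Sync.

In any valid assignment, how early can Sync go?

week 2

Precedence pushes Sync to at least week 2.
Sync at week 2 is achievable: Launch in week 1, Sync in week 2, Package in week 2, Build in week 1, Prototype in week 1.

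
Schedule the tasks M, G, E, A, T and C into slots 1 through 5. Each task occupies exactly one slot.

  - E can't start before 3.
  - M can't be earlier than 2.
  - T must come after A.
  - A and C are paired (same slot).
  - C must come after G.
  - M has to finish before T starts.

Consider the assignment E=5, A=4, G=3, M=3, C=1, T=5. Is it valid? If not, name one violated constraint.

C must come after G — violated.
A and C are paired (same slot) — violated.
T must come after A — holds.
M has to finish before T starts — holds.
M can't be earlier than 2 — holds.
E can't start before 3 — holds.

No — it violates: A and C are paired (same slot)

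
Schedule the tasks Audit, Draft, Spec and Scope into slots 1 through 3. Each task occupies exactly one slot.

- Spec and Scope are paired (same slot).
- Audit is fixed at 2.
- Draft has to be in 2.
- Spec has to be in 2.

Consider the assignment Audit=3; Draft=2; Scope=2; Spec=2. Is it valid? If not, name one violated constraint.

Invalid. Audit is fixed at 2.

Draft has to be in 2 — holds.
Spec and Scope are paired (same slot) — holds.
Spec has to be in 2 — holds.
Audit is fixed at 2 — violated.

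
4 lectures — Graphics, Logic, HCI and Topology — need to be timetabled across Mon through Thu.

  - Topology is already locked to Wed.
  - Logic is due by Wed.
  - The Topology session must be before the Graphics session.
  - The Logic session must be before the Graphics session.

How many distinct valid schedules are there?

Splitting on Logic: it can be Mon (4), Tue (4), Wed (4). Listing each branch's schedules as (Graphics, HCI, Topology):
Logic=Mon: (Thu,Mon,Wed) (Thu,Tue,Wed) (Thu,Wed,Wed) (Thu,Thu,Wed) — 4.
Logic=Tue: (Thu,Mon,Wed) (Thu,Tue,Wed) (Thu,Wed,Wed) (Thu,Thu,Wed) — 4.
Logic=Wed: (Thu,Mon,Wed) (Thu,Tue,Wed) (Thu,Wed,Wed) (Thu,Thu,Wed) — 4.
Summing: 4 + 4 + 4 = 12.

12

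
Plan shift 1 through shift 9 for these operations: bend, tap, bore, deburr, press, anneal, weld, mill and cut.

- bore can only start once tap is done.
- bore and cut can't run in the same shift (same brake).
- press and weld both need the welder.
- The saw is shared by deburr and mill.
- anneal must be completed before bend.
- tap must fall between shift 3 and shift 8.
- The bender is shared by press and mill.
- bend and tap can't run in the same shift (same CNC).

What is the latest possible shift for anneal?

shift 8

Downstream work caps anneal at shift 8.
anneal at shift 8 is achievable: press=shift 1, cut=shift 1, deburr=shift 1, tap=shift 3, bore=shift 4, anneal=shift 8, bend=shift 9, mill=shift 2, weld=shift 2.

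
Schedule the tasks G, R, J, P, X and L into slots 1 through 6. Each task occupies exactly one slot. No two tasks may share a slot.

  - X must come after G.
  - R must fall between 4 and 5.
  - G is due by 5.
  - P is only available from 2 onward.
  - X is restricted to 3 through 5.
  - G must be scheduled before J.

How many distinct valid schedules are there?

34

Splitting on G: it can be 1 (24), 2 (8), 3 (2). Listing each branch's schedules as (R, J, P, X, L):
G=1: (4,2,3,5,6) (4,2,5,3,6) (4,2,6,3,5) (4,2,6,5,3) (4,3,2,5,6) (4,3,6,5,2) (4,5,2,3,6) (4,5,6,3,2) (4,6,2,3,5) (4,6,2,5,3) (4,6,3,5,2) (4,6,5,3,2) (5,2,3,4,6) (5,2,4,3,6) (5,2,6,3,4) (5,2,6,4,3) (5,3,2,4,6) (5,3,6,4,2) (5,4,2,3,6) (5,4,6,3,2) (5,6,2,3,4) (5,6,2,4,3) (5,6,3,4,2) (5,6,4,3,2) — 24.
G=2: (4,3,6,5,1) (4,5,6,3,1) (4,6,3,5,1) (4,6,5,3,1) (5,3,6,4,1) (5,4,6,3,1) (5,6,3,4,1) (5,6,4,3,1) — 8.
G=3: (4,6,2,5,1) (5,6,2,4,1) — 2.
Summing: 24 + 8 + 2 = 34.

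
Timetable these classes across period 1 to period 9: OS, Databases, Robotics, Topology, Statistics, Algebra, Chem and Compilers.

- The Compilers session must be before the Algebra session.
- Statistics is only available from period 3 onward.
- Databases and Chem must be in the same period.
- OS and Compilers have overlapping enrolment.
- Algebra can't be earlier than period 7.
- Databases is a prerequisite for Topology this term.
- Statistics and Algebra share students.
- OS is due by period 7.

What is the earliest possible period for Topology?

period 2

Precedence pushes Topology to at least period 2.
Topology at period 2 is achievable: Statistics -> period 3, Robotics -> period 1, OS -> period 1, Databases -> period 1, Compilers -> period 2, Topology -> period 2, Chem -> period 1, Algebra -> period 7.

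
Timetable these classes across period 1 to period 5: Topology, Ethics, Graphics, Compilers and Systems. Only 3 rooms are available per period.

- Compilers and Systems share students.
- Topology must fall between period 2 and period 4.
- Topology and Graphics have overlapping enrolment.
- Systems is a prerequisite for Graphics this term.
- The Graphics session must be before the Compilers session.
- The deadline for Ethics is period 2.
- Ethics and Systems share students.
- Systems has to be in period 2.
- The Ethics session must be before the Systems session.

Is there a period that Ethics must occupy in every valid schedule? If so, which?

period 1

Ethics's window is period 1–period 2.
Systems is fixed at period 2, and Ethics can't share a period with Systems.
So Ethics must be period 1.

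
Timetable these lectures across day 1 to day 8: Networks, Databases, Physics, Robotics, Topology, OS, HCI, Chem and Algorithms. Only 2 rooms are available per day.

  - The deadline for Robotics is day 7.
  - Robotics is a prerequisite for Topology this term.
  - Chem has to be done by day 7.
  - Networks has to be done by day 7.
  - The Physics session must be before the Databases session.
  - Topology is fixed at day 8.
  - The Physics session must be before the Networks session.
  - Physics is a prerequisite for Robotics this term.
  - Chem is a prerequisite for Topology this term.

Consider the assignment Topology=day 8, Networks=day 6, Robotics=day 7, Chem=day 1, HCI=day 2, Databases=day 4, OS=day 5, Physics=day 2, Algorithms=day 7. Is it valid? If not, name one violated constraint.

Only 2 rooms are available per day — holds.
The Physics session must be before the Databases session — holds.
Networks has to be done by day 7 — holds.
The Physics session must be before the Networks session — holds.
Physics is a prerequisite for Robotics this term — holds.
Chem has to be done by day 7 — holds.
Topology is fixed at day 8 — holds.
The deadline for Robotics is day 7 — holds.
Chem is a prerequisite for Topology this term — holds.
Robotics is a prerequisite for Topology this term — holds.

Valid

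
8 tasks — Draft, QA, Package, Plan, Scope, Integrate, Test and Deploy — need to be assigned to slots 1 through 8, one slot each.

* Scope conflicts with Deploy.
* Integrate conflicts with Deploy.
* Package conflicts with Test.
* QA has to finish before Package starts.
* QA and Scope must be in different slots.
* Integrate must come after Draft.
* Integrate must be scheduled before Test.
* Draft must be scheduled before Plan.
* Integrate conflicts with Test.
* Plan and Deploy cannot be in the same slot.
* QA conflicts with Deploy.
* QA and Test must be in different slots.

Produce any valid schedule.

Deploy=3; Scope=2; Plan=2; Test=3; QA=1; Package=2; Integrate=2; Draft=1

Checking: Draft(1) before Integrate(2); Draft(1) before Plan(2); QA(1) before Package(2); Integrate(2) before Test(3); Scope(2) != Deploy(3); Plan(2) != Deploy(3); QA(1) != Deploy(3); QA(1) != Scope(2); Integrate(2) != Test(3); Package(2) != Test(3); QA(1) != Test(3); Integrate(2) != Deploy(3).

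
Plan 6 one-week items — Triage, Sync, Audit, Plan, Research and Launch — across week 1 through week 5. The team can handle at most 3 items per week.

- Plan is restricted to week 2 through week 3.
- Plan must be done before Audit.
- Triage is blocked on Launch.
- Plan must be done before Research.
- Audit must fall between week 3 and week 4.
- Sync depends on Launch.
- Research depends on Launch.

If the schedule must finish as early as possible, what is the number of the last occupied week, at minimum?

week 3

The precedence chain requires at least 2 distinct weeks.
With at most 3 per week and 6 work items, at least 2 weeks are needed.
Audit can't be placed before week 3, so the schedule must run through at least week 3.
3 works (last occupied week: week 3): for example Sync=week 2, Research=week 3, Audit=week 3, Triage=week 2, Launch=week 1, Plan=week 2.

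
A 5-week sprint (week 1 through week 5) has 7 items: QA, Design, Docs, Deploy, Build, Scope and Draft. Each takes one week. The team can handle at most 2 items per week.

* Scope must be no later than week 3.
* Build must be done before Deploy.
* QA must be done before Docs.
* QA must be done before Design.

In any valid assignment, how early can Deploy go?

week 2

Precedence pushes Deploy to at least week 2.
Deploy at week 2 is achievable: QA=week 2; Scope=week 1; Deploy=week 2; Draft=week 4; Build=week 1; Docs=week 3; Design=week 3.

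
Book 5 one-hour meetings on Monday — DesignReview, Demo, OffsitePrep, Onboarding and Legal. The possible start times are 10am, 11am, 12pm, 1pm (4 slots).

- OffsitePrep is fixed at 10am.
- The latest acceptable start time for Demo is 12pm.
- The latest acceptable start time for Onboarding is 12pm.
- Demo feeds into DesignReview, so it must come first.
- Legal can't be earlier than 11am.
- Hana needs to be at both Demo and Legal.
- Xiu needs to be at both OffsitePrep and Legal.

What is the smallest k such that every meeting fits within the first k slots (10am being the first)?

2

The precedence chain requires at least 2 distinct slots.
2 works (last occupied slot: 11am): for example Legal=11am, Demo=10am, Onboarding=10am, OffsitePrep=10am, DesignReview=11am.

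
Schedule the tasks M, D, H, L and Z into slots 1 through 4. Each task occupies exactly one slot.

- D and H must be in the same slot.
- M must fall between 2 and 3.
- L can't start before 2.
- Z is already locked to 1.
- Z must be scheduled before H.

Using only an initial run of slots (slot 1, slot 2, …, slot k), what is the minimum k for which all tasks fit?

2

The precedence chain requires at least 2 distinct slots.
2 works (last occupied slot: 2): for example H in 2, L in 2, Z in 1, D in 2, M in 2.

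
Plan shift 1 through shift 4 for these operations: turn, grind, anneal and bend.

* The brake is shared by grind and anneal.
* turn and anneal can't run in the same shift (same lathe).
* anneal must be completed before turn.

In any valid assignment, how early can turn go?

shift 2

Precedence pushes turn to at least shift 2.
turn at shift 2 is achievable: anneal=shift 1; grind=shift 2; turn=shift 2; bend=shift 1.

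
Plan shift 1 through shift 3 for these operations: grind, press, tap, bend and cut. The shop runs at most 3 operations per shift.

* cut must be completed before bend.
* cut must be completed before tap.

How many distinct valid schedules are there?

42

Splitting on grind: it can be shift 1 (15), shift 2 (14), shift 3 (13). Listing each branch's schedules as (press, tap, bend, cut) by shift number:
grind=shift 1: (1,2,2,1) (1,2,3,1) (1,3,2,1) (1,3,3,1) (1,3,3,2) (2,2,2,1) (2,2,3,1) (2,3,2,1) (2,3,3,1) (2,3,3,2) (3,2,2,1) (3,2,3,1) (3,3,2,1) (3,3,3,1) (3,3,3,2) — 15.
grind=shift 2: (1,2,2,1) (1,2,3,1) (1,3,2,1) (1,3,3,1) (1,3,3,2) (2,2,3,1) (2,3,2,1) (2,3,3,1) (2,3,3,2) (3,2,2,1) (3,2,3,1) (3,3,2,1) (3,3,3,1) (3,3,3,2) — 14.
grind=shift 3: (1,2,2,1) (1,2,3,1) (1,3,2,1) (1,3,3,1) (1,3,3,2) (2,2,2,1) (2,2,3,1) (2,3,2,1) (2,3,3,1) (2,3,3,2) (3,2,2,1) (3,2,3,1) (3,3,2,1) — 13.
Summing: 15 + 14 + 13 = 42.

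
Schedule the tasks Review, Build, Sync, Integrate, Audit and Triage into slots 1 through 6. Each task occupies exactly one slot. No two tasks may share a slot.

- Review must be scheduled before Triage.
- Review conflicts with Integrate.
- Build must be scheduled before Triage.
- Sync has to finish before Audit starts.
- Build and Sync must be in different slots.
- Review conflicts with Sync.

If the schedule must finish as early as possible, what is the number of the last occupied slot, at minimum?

6

The precedence chain requires at least 2 distinct slots.
With at most 1 per slot and 6 tasks, at least 6 slots are needed.
6 works (last occupied slot: 6): for example Audit in 5, Sync in 4, Build in 2, Integrate in 6, Review in 1, Triage in 3.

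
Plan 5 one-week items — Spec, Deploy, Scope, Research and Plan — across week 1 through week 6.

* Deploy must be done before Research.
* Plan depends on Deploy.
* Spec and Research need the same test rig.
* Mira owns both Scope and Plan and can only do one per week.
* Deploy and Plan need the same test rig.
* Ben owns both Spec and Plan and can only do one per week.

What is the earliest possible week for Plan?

week 2

Precedence pushes Plan to at least week 2.
Plan at week 2 is achievable: Spec in week 1, Plan in week 2, Scope in week 1, Research in week 2, Deploy in week 1.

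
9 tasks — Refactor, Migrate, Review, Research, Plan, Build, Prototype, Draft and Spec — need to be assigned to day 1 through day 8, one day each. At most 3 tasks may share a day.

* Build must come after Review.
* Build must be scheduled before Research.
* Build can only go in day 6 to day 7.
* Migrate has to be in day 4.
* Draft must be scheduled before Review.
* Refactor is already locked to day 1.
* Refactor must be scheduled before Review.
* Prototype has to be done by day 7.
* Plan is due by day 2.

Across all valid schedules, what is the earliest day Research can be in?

Precedence pushes Research to at least day 7.
Research at day 7 is achievable: Review in day 3, Build in day 6, Prototype in day 1, Refactor in day 1, Research in day 7, Migrate in day 4, Spec in day 2, Plan in day 1, Draft in day 2.

day 7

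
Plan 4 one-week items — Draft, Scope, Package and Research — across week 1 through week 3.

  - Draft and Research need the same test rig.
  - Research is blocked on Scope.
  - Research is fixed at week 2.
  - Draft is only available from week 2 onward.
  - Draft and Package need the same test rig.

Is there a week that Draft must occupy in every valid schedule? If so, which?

Draft's window is week 2–week 3.
Research is fixed at week 2, and Draft can't share a week with Research.
So Draft must be week 3.

week 3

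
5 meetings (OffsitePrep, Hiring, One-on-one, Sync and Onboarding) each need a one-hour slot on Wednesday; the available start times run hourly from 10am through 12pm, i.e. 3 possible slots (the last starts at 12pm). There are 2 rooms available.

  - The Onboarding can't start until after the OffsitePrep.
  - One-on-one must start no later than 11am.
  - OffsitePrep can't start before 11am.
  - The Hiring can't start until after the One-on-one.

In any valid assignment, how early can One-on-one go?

One-on-one's own window allows nothing later than 11am.
One-on-one at 10am is achievable: Onboarding=12pm; Hiring=11am; Sync=10am; One-on-one=10am; OffsitePrep=11am.

10am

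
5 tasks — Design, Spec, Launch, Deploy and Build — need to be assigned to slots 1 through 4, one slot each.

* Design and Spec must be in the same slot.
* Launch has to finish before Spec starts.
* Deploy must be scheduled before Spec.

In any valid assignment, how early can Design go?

2

Design must be in the same slot as Spec, which can't be before 2, so Design is at least 2.
Design at 2 is achievable: Launch -> 1, Build -> 1, Spec -> 2, Deploy -> 1, Design -> 2.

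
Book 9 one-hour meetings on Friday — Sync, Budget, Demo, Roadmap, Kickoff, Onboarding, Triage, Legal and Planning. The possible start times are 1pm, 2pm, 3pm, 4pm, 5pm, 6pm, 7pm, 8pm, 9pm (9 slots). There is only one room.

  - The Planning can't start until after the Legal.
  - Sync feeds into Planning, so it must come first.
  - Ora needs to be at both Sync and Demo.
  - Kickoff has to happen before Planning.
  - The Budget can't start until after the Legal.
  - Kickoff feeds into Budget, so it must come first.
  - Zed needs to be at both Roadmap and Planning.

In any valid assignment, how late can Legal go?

Downstream work caps Legal at 8pm.
Legal at 7pm is achievable: Onboarding -> 5pm, Budget -> 9pm, Planning -> 8pm, Triage -> 6pm, Roadmap -> 4pm, Sync -> 2pm, Legal -> 7pm, Demo -> 3pm, Kickoff -> 1pm.
Nothing later works — the conflict and capacity constraints rule out every slot after 7pm.

7pm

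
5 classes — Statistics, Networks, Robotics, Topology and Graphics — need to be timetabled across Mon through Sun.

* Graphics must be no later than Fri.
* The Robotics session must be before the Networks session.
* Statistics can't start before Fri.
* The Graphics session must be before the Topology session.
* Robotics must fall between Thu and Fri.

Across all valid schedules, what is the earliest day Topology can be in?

Tue

Precedence pushes Topology to at least Tue.
Topology at Tue is achievable: Statistics in Fri, Graphics in Mon, Networks in Fri, Topology in Tue, Robotics in Thu.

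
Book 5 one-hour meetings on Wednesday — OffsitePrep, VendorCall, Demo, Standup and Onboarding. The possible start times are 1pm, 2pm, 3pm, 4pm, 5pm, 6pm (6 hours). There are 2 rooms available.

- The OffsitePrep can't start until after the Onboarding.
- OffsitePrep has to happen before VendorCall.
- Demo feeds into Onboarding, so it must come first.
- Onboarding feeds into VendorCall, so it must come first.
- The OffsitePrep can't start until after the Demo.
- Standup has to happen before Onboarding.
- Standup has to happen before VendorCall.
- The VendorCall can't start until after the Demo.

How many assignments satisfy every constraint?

Splitting on OffsitePrep: it can be 3pm (3), 4pm (10), 5pm (14). Listing each branch's schedules as (VendorCall, Demo, Standup, Onboarding):
OffsitePrep=3pm: (4pm,1pm,1pm,2pm) (5pm,1pm,1pm,2pm) (6pm,1pm,1pm,2pm) — 3.
OffsitePrep=4pm: (5pm,1pm,1pm,2pm) (5pm,1pm,1pm,3pm) (5pm,1pm,2pm,3pm) (5pm,2pm,1pm,3pm) (5pm,2pm,2pm,3pm) (6pm,1pm,1pm,2pm) (6pm,1pm,1pm,3pm) (6pm,1pm,2pm,3pm) (6pm,2pm,1pm,3pm) (6pm,2pm,2pm,3pm) — 10.
OffsitePrep=5pm: (6pm,1pm,1pm,2pm) (6pm,1pm,1pm,3pm) (6pm,1pm,1pm,4pm) (6pm,1pm,2pm,3pm) (6pm,1pm,2pm,4pm) (6pm,1pm,3pm,4pm) (6pm,2pm,1pm,3pm) (6pm,2pm,1pm,4pm) (6pm,2pm,2pm,3pm) (6pm,2pm,2pm,4pm) (6pm,2pm,3pm,4pm) (6pm,3pm,1pm,4pm) (6pm,3pm,2pm,4pm) (6pm,3pm,3pm,4pm) — 14.
Summing: 3 + 10 + 14 = 27.

27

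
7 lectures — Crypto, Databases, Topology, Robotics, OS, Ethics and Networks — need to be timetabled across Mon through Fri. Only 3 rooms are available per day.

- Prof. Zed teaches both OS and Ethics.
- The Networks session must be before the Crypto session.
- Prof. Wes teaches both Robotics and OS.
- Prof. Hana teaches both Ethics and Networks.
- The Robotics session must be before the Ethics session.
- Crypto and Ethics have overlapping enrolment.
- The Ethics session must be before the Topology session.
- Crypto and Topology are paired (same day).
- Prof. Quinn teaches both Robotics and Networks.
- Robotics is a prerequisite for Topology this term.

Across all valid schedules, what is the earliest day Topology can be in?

Precedence pushes Topology to at least Wed.
Topology at Thu is achievable: Topology -> Thu, Crypto -> Thu, Networks -> Wed, OS -> Wed, Databases -> Mon, Robotics -> Mon, Ethics -> Tue.
Nothing earlier works — the conflict and capacity constraints rule out every day before Thu.

Thu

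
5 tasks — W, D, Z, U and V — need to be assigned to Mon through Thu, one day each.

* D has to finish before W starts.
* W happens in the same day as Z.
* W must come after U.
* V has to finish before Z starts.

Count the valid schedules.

36

Splitting on W: it can be Tue (1), Wed (8), Thu (27). Listing each branch's schedules as (D, Z, U, V):
W=Tue: (Mon,Tue,Mon,Mon) — 1.
W=Wed: (Mon,Wed,Mon,Mon) (Mon,Wed,Mon,Tue) (Mon,Wed,Tue,Mon) (Mon,Wed,Tue,Tue) (Tue,Wed,Mon,Mon) (Tue,Wed,Mon,Tue) (Tue,Wed,Tue,Mon) (Tue,Wed,Tue,Tue) — 8.
W=Thu: (Mon,Thu,Mon,Mon) (Mon,Thu,Mon,Tue) (Mon,Thu,Mon,Wed) (Mon,Thu,Tue,Mon) (Mon,Thu,Tue,Tue) (Mon,Thu,Tue,Wed) (Mon,Thu,Wed,Mon) (Mon,Thu,Wed,Tue) (Mon,Thu,Wed,Wed) (Tue,Thu,Mon,Mon) (Tue,Thu,Mon,Tue) (Tue,Thu,Mon,Wed) (Tue,Thu,Tue,Mon) (Tue,Thu,Tue,Tue) (Tue,Thu,Tue,Wed) (Tue,Thu,Wed,Mon) (Tue,Thu,Wed,Tue) (Tue,Thu,Wed,Wed) (Wed,Thu,Mon,Mon) (Wed,Thu,Mon,Tue) (Wed,Thu,Mon,Wed) (Wed,Thu,Tue,Mon) (Wed,Thu,Tue,Tue) (Wed,Thu,Tue,Wed) (Wed,Thu,Wed,Mon) (Wed,Thu,Wed,Tue) (Wed,Thu,Wed,Wed) — 27.
Summing: 1 + 8 + 27 = 36.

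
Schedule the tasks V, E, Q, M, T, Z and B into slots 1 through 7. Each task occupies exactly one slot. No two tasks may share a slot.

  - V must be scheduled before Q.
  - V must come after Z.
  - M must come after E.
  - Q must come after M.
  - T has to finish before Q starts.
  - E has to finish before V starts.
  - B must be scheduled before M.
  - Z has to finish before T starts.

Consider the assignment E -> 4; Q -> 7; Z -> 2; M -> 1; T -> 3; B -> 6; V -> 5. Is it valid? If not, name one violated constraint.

E has to finish before V starts — holds.
T has to finish before Q starts — holds.
No two tasks may share a slot — holds.
Q must come after M — holds.
Z has to finish before T starts — holds.
B must be scheduled before M — violated.
V must be scheduled before Q — holds.
V must come after Z — holds.
M must come after E — violated.

No — it violates: B must be scheduled before M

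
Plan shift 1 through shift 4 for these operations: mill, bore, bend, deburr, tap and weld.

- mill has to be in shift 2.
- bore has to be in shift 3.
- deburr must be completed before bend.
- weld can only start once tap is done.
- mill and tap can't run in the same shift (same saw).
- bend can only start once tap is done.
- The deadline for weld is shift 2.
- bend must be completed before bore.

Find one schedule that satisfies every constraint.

bend=shift 2, tap=shift 1, deburr=shift 1, bore=shift 3, weld=shift 2, mill=shift 2

Checking: deburr(shift 1) before bend(shift 2); tap(shift 1) before bend(shift 2); bend(shift 2) before bore(shift 3); tap(shift 1) before weld(shift 2); mill(shift 2) != tap(shift 1); bore=shift 3 in [shift 3,shift 3]; mill=shift 2 in [shift 2,shift 2]; weld=shift 2 in [shift 1,shift 2].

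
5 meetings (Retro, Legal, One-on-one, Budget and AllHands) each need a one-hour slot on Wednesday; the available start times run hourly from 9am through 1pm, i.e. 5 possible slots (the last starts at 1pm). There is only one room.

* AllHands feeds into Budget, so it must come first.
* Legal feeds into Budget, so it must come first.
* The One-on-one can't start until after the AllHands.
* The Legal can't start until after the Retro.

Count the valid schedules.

9

Splitting on Retro: it can be 9am (5), 10am (3), 11am (1). Listing each branch's schedules as (Legal, One-on-one, Budget, AllHands):
Retro=9am: (10am,12pm,1pm,11am) (10am,1pm,12pm,11am) (11am,12pm,1pm,10am) (11am,1pm,12pm,10am) (12pm,11am,1pm,10am) — 5.
Retro=10am: (11am,12pm,1pm,9am) (11am,1pm,12pm,9am) (12pm,11am,1pm,9am) — 3.
Retro=11am: (12pm,10am,1pm,9am) — 1.
Summing: 5 + 3 + 1 = 9.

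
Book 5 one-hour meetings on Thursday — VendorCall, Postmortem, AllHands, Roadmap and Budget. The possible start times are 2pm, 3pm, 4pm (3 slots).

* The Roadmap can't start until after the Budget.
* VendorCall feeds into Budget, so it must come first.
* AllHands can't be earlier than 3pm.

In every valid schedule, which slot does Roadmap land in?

4pm

Precedence pushes Roadmap to at least 4pm.
So Roadmap is pinned to 4pm.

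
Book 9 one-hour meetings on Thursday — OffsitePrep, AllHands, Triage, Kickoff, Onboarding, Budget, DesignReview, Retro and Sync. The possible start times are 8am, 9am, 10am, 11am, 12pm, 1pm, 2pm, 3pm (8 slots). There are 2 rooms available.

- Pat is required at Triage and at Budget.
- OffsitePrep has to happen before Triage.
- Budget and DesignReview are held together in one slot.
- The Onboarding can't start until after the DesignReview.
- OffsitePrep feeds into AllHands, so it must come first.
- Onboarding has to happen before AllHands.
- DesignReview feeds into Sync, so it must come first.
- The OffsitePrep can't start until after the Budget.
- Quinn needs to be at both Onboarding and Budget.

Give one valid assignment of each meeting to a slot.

AllHands in 10am, Retro in 12pm, Budget in 8am, DesignReview in 8am, Triage in 10am, OffsitePrep in 9am, Onboarding in 9am, Kickoff in 11am, Sync in 11am

Checking: DesignReview(8am) before Sync(11am); Onboarding(9am) before AllHands(10am); DesignReview(8am) before Onboarding(9am); Budget(8am) before OffsitePrep(9am); OffsitePrep(9am) before Triage(10am); OffsitePrep(9am) before AllHands(10am); Triage(10am) != Budget(8am); Onboarding(9am) != Budget(8am); Budget = DesignReview = 8am; max 2 per slot (cap 2).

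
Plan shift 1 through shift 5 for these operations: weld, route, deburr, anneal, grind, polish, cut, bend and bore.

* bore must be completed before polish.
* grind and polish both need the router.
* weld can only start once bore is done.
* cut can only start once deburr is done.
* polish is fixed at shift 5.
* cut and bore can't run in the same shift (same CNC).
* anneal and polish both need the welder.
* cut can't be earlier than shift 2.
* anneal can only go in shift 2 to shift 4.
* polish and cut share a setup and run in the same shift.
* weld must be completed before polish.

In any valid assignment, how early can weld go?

shift 2

Precedence pushes weld to at least shift 2; downstream work caps weld at shift 4.
weld at shift 2 is achievable: weld -> shift 2, route -> shift 1, grind -> shift 1, cut -> shift 5, deburr -> shift 1, bore -> shift 1, bend -> shift 1, polish -> shift 5, anneal -> shift 2.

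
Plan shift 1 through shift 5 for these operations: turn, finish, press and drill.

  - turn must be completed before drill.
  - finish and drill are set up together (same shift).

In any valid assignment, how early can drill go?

Precedence pushes drill to at least shift 2.
drill at shift 2 is achievable: turn=shift 1; press=shift 1; drill=shift 2; finish=shift 2.

shift 2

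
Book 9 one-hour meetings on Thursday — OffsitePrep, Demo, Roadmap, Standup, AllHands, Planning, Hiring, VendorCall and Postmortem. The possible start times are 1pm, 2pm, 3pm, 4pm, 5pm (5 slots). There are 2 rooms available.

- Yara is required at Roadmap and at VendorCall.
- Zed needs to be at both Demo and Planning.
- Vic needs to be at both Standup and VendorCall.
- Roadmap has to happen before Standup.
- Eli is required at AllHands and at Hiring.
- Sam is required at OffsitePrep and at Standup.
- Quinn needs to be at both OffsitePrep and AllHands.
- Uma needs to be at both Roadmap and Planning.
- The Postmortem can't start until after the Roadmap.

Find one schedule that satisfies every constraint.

VendorCall -> 5pm; Hiring -> 4pm; Planning -> 4pm; AllHands -> 3pm; Roadmap -> 1pm; OffsitePrep -> 1pm; Standup -> 2pm; Demo -> 3pm; Postmortem -> 2pm

Checking: Roadmap(1pm) before Standup(2pm); Roadmap(1pm) before Postmortem(2pm); OffsitePrep(1pm) != Standup(2pm); Standup(2pm) != VendorCall(5pm); Demo(3pm) != Planning(4pm); AllHands(3pm) != Hiring(4pm); Roadmap(1pm) != Planning(4pm); OffsitePrep(1pm) != AllHands(3pm); Roadmap(1pm) != VendorCall(5pm); max 2 per slot (cap 2).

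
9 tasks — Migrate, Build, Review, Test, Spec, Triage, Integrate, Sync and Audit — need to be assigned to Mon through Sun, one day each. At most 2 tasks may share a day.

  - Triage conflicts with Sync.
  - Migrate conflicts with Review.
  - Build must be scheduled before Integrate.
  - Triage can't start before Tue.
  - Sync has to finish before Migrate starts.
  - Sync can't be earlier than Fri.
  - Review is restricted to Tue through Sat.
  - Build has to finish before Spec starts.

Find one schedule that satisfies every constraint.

Sync in Fri; Review in Tue; Triage in Tue; Build in Mon; Migrate in Sat; Test in Mon; Spec in Wed; Audit in Thu; Integrate in Wed

Checking: Build(Mon) before Spec(Wed); Build(Mon) before Integrate(Wed); Sync(Fri) before Migrate(Sat); Triage(Tue) != Sync(Fri); Migrate(Sat) != Review(Tue); Sync=Fri in [Fri,Sun]; Review=Tue in [Tue,Sat]; Triage=Tue in [Tue,Sun]; max 2 per day (cap 2).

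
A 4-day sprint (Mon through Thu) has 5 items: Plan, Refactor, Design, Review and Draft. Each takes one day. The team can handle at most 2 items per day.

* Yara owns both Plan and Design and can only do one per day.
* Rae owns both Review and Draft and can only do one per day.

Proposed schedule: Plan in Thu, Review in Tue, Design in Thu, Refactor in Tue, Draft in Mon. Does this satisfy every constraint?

Yara owns both Plan and Design and can only do one per day — violated.
The team can handle at most 2 items per day — holds.
Rae owns both Review and Draft and can only do one per day — holds.

No. Yara owns both Plan and Design and can only do one per day is not satisfied.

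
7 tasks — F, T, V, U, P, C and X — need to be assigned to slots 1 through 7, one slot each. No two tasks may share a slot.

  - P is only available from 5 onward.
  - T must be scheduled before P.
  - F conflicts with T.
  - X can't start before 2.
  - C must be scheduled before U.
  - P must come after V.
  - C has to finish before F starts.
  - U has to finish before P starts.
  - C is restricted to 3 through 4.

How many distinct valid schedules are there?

52

Splitting on F: it can be 4 (10), 5 (14), 6 (14), 7 (14). Listing each branch's schedules as (T, V, U, P, C, X):
F=4: (1,2,5,6,3,7) (1,2,5,7,3,6) (1,2,6,7,3,5) (1,5,6,7,3,2) (1,6,5,7,3,2) (2,1,5,6,3,7) (2,1,5,7,3,6) (2,1,6,7,3,5) (5,1,6,7,3,2) (6,1,5,7,3,2) — 10.
F=5: (1,2,4,6,3,7) (1,2,4,7,3,6) (1,2,6,7,3,4) (1,2,6,7,4,3) (1,3,6,7,4,2) (1,4,6,7,3,2) (1,6,4,7,3,2) (2,1,4,6,3,7) (2,1,4,7,3,6) (2,1,6,7,3,4) (2,1,6,7,4,3) (3,1,6,7,4,2) (4,1,6,7,3,2) (6,1,4,7,3,2) — 14.
F=6: (1,2,4,5,3,7) (1,2,4,7,3,5) (1,2,5,7,3,4) (1,2,5,7,4,3) (1,3,5,7,4,2) (1,4,5,7,3,2) (1,5,4,7,3,2) (2,1,4,5,3,7) (2,1,4,7,3,5) (2,1,5,7,3,4) (2,1,5,7,4,3) (3,1,5,7,4,2) (4,1,5,7,3,2) (5,1,4,7,3,2) — 14.
F=7: (1,2,4,5,3,6) (1,2,4,6,3,5) (1,2,5,6,3,4) (1,2,5,6,4,3) (1,3,5,6,4,2) (1,4,5,6,3,2) (1,5,4,6,3,2) (2,1,4,5,3,6) (2,1,4,6,3,5) (2,1,5,6,3,4) (2,1,5,6,4,3) (3,1,5,6,4,2) (4,1,5,6,3,2) (5,1,4,6,3,2) — 14.
Summing: 10 + 14 + 14 + 14 = 52.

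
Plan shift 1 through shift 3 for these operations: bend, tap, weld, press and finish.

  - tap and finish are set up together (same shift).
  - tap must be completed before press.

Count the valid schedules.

Splitting on bend: it can be shift 1 (9), shift 2 (9), shift 3 (9). Listing each branch's schedules as (tap, weld, press, finish) by shift number:
bend=shift 1: (1,1,2,1) (1,1,3,1) (1,2,2,1) (1,2,3,1) (1,3,2,1) (1,3,3,1) (2,1,3,2) (2,2,3,2) (2,3,3,2) — 9.
bend=shift 2: (1,1,2,1) (1,1,3,1) (1,2,2,1) (1,2,3,1) (1,3,2,1) (1,3,3,1) (2,1,3,2) (2,2,3,2) (2,3,3,2) — 9.
bend=shift 3: (1,1,2,1) (1,1,3,1) (1,2,2,1) (1,2,3,1) (1,3,2,1) (1,3,3,1) (2,1,3,2) (2,2,3,2) (2,3,3,2) — 9.
Summing: 9 + 9 + 9 = 27.

27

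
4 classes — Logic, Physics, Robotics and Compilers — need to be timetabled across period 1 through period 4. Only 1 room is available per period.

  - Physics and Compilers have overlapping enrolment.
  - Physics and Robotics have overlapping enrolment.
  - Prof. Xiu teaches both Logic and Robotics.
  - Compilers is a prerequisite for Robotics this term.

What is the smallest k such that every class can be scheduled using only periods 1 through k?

The precedence chain requires at least 2 distinct periods.
With at most 1 per period and 4 classes, at least 4 periods are needed.
4 works (last occupied period: period 4): for example Compilers=period 1, Physics=period 4, Logic=period 3, Robotics=period 2.

4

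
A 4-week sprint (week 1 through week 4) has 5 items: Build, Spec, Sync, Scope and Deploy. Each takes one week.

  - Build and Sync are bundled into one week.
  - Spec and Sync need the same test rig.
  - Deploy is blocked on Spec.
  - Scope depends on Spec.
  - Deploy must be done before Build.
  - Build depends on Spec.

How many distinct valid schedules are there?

Splitting on Build: it can be week 3 (3), week 4 (8). Listing each branch's schedules as (Spec, Sync, Scope, Deploy) by week number:
Build=week 3: (1,3,2,2) (1,3,3,2) (1,3,4,2) — 3.
Build=week 4: (1,4,2,2) (1,4,2,3) (1,4,3,2) (1,4,3,3) (1,4,4,2) (1,4,4,3) (2,4,3,3) (2,4,4,3) — 8.
Summing: 3 + 8 = 11.

11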